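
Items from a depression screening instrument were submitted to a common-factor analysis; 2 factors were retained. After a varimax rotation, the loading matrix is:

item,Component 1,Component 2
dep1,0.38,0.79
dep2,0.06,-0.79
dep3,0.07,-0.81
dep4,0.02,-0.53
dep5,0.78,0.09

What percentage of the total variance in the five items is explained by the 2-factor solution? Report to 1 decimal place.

59.1%

SS loadings by factor: 0.7617, 2.1933; total = 2.9550.
Total variance with 5 standardized items is 5, so the solution explains 2.9550/5 = 0.5910 = 59.10%.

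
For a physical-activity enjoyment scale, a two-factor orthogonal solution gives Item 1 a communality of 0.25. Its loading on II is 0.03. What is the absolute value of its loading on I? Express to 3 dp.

Under orthogonal rotation h² = Σλ², so λ_I² = h² − (0.0009) = 0.25 − 0.0009 = 0.2491.
|λ| = √0.2491 = 0.4991.

0.499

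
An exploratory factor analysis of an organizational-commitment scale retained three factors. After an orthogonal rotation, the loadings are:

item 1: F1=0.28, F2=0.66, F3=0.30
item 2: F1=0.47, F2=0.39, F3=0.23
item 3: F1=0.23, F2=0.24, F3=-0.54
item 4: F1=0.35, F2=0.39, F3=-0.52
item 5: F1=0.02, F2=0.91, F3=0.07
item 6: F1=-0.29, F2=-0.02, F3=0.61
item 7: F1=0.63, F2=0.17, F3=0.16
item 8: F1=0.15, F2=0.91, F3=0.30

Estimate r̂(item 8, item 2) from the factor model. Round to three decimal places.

r̂ = Σ λ_i·λ_j across factors = (0.15)(0.47) + (0.91)(0.39) + (0.30)(0.23)
  = +0.0705 +0.3549 +0.0690 = 0.4944

0.494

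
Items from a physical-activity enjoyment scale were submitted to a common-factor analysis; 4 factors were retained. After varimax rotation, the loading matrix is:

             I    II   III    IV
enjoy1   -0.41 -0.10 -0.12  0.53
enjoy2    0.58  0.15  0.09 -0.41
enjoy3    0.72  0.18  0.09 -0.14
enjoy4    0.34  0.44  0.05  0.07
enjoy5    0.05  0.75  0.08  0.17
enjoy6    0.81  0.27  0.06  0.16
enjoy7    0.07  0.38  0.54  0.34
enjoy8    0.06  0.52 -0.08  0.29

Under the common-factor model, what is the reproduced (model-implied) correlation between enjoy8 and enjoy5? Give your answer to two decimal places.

0.44

r̂ = Σ λ_i·λ_j across factors = (0.06)(0.05) + (0.52)(0.75) + (-0.08)(0.08) + (0.29)(0.17)
  = +0.0030 +0.3900 -0.0064 +0.0493 = 0.4359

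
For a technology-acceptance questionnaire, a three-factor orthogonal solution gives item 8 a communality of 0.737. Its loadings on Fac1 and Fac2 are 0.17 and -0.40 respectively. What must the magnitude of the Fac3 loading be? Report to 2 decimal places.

0.74

Under orthogonal rotation h² = Σλ², so λ_Fac3² = h² − (0.1889) = 0.737 − 0.1889 = 0.5481.
|λ| = √0.5481 = 0.7403.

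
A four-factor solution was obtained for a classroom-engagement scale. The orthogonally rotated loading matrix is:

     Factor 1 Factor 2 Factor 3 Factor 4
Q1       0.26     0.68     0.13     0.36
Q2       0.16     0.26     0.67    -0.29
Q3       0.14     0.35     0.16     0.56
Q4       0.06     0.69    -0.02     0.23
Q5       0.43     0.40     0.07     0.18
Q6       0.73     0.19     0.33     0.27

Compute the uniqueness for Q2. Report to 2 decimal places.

0.37

h² = 0.16² + 0.26² + 0.67² + (-0.29)² = 0.0256 + 0.0676 + 0.4489 + 0.0841 = 0.6262
Uniqueness u² = 1 − h² = 1 − 0.6262 = 0.3738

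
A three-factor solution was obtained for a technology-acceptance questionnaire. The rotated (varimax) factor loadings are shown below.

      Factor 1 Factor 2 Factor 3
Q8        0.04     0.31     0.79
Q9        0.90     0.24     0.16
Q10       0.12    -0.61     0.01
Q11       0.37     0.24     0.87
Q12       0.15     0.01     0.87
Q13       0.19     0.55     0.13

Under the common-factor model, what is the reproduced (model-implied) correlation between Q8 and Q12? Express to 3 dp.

r̂ = Σ λ_i·λ_j across factors = (0.04)(0.15) + (0.31)(0.01) + (0.79)(0.87)
  = +0.0060 +0.0031 +0.6873 = 0.6964

0.696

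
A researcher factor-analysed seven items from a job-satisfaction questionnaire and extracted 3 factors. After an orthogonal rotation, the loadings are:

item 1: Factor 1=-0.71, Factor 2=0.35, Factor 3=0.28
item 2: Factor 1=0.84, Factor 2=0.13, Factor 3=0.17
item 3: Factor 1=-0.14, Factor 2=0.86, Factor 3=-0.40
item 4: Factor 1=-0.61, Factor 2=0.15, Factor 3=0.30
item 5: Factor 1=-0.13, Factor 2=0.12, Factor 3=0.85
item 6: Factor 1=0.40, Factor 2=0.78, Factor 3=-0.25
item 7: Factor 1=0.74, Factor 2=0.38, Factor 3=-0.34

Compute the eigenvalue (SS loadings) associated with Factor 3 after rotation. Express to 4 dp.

SS loadings for Factor 3 = 0.28² + 0.17² + (-0.40)² + 0.30² + 0.85² + (-0.25)² + (-0.34)² = 0.0784 + 0.0289 + 0.1600 + 0.0900 + 0.7225 + 0.0625 + 0.1156 = 1.2579

1.2579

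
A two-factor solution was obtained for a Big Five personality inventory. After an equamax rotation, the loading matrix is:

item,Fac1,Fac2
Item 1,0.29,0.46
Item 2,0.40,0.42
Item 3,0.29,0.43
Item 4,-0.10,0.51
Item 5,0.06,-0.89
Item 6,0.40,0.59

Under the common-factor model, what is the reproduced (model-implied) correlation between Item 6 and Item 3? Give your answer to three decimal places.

r̂ = Σ λ_i·λ_j across factors = (0.40)(0.29) + (0.59)(0.43)
  = +0.1160 +0.2537 = 0.3697

0.370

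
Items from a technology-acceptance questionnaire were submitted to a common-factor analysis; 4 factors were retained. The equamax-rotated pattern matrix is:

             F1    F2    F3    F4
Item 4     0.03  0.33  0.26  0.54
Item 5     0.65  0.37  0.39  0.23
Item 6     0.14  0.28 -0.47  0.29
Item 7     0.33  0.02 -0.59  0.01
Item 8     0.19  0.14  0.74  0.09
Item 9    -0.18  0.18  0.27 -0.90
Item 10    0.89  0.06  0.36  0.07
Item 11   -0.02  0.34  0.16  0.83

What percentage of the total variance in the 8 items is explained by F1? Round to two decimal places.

SS loadings for F1 = 0.03² + 0.65² + 0.14² + 0.33² + 0.19² + (-0.18)² + 0.89² + (-0.02)² = 1.4129
With 8 standardized items, total variance = 8. Proportion = 1.4129/8 = 0.1766 → 17.66%.

17.66%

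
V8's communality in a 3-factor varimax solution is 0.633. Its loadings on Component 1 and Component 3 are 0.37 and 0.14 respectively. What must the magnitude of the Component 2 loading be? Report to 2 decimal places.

0.69

Under orthogonal rotation h² = Σλ², so λ_Component 2² = h² − (0.1565) = 0.633 − 0.1565 = 0.4765.
|λ| = √0.4765 = 0.6903.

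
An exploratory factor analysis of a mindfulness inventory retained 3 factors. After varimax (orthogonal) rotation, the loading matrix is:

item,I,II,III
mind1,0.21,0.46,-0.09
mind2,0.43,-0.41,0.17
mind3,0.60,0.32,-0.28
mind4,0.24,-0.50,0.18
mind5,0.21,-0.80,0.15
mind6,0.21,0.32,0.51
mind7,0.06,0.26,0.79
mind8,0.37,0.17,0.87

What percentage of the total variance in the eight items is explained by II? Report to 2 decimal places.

19.64%

SS loadings for II = 0.46² + (-0.41)² + 0.32² + (-0.50)² + (-0.80)² + 0.32² + 0.26² + 0.17² = 1.5710
With 8 standardized items, total variance = 8. Proportion = 1.5710/8 = 0.1964 → 19.64%.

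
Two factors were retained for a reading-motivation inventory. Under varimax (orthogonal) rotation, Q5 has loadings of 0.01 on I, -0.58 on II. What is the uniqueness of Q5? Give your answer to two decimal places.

0.66

h² = 0.01² + (-0.58)² = 0.0001 + 0.3364 = 0.3365
Uniqueness u² = 1 − h² = 1 − 0.3365 = 0.6635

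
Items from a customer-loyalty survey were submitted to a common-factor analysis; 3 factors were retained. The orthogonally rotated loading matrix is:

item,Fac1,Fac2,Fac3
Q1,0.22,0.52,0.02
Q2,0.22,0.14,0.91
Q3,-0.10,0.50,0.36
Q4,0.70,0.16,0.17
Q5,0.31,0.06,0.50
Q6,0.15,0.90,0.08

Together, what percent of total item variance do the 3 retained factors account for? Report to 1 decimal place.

SS loadings by factor: 0.7154, 1.3792, 1.2434; total = 3.3380.
Total variance with 6 standardized items is 6, so the solution explains 3.3380/6 = 0.5563 = 55.63%.

55.6%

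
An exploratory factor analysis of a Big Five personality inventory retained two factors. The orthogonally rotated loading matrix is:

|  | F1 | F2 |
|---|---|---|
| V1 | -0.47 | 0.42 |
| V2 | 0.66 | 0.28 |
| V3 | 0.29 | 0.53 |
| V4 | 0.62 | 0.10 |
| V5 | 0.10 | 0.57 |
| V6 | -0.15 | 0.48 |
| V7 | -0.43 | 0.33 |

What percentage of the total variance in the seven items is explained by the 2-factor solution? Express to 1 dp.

Communalities: 0.3973, 0.5140, 0.3650, 0.3944, 0.3349, 0.2529, 0.2938; Σh² = 2.5523.
Total variance with 7 standardized items is 7, so the solution explains 2.5523/7 = 0.3646 = 36.46%.

36.5%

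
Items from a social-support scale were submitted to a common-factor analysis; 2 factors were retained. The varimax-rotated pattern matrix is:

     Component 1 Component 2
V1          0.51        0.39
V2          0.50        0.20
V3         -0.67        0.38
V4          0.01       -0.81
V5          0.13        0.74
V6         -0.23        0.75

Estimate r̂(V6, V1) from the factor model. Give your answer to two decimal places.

0.18

r̂ = Σ λ_i·λ_j across factors = (-0.23)(0.51) + (0.75)(0.39)
  = -0.1173 +0.2925 = 0.1752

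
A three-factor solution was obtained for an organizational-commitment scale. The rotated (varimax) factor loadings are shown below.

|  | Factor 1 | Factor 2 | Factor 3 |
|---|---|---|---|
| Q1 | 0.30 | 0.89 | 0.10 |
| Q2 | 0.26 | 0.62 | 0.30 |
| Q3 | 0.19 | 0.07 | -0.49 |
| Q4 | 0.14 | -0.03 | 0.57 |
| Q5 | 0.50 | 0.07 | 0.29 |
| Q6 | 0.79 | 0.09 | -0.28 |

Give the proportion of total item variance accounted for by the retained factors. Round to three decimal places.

Communalities: 0.8921, 0.5420, 0.2811, 0.3454, 0.3390, 0.7106; Σh² = 3.1102.
Total variance with 6 standardized items is 6, so the solution explains 3.1102/6 = 0.5184.

0.518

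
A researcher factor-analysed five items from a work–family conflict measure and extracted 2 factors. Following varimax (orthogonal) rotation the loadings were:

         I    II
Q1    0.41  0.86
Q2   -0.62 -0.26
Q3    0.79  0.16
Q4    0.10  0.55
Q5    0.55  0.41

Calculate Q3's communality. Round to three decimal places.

0.650

h² = 0.79² + 0.16² = 0.6241 + 0.0256 = 0.6497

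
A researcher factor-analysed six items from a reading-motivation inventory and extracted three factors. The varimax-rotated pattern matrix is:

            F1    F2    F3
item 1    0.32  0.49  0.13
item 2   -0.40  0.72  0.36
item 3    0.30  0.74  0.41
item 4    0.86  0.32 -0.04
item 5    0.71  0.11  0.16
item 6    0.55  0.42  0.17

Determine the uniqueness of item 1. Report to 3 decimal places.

0.641

h² = 0.32² + 0.49² + 0.13² = 0.1024 + 0.2401 + 0.0169 = 0.3594
Uniqueness u² = 1 − h² = 1 − 0.3594 = 0.6406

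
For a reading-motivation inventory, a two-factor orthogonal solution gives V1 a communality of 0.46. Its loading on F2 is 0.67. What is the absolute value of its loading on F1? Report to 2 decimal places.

0.11

Under orthogonal rotation h² = Σλ², so λ_F1² = h² − (0.4489) = 0.46 − 0.4489 = 0.0111.
|λ| = √0.0111 = 0.1054.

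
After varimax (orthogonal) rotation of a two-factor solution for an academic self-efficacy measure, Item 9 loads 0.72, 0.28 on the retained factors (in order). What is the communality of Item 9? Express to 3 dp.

0.597

h² = 0.72² + 0.28² = 0.5184 + 0.0784 = 0.5968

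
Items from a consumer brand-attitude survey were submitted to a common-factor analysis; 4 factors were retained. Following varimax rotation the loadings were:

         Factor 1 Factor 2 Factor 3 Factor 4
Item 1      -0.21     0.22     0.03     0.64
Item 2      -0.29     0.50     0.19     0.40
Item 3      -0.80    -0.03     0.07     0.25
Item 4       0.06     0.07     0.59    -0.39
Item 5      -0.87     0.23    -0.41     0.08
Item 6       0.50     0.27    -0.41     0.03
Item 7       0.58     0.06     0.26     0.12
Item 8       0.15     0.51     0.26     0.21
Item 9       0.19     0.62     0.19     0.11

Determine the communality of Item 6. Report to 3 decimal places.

0.492

h² = 0.50² + 0.27² + (-0.41)² + 0.03² = 0.2500 + 0.0729 + 0.1681 + 0.0009 = 0.4919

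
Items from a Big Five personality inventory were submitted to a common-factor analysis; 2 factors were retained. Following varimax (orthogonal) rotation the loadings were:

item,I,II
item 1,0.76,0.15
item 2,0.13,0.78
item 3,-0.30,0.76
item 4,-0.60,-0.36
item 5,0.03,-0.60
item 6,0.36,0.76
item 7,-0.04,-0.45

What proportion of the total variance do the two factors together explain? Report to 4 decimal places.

Communalities: 0.6001, 0.6253, 0.6676, 0.4896, 0.3609, 0.7072, 0.2041; Σh² = 3.6548.
Total variance with 7 standardized items is 7, so the solution explains 3.6548/7 = 0.5221.

0.5221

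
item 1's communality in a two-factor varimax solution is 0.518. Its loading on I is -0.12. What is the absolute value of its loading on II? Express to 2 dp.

0.71

Under orthogonal rotation h² = Σλ², so λ_II² = h² − (0.0144) = 0.518 − 0.0144 = 0.5036.
|λ| = √0.5036 = 0.7096.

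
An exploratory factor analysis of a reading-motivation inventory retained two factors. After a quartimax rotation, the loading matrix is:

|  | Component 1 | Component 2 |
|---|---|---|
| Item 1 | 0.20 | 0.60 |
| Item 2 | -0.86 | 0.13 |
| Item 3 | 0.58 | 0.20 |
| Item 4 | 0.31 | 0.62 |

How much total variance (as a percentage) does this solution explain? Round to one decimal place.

50.3%

SS loadings by factor: 1.2121, 0.8013; total = 2.0134.
Total variance with 4 standardized items is 4, so the solution explains 2.0134/4 = 0.5033 = 50.33%.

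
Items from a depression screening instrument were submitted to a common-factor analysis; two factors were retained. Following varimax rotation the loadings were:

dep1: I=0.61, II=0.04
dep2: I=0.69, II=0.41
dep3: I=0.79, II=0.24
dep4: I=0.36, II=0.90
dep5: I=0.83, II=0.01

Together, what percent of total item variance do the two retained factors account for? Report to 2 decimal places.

66.56%

SS loadings by factor: 2.2908, 1.0374; total = 3.3282.
Total variance with 5 standardized items is 5, so the solution explains 3.3282/5 = 0.6656 = 66.56%.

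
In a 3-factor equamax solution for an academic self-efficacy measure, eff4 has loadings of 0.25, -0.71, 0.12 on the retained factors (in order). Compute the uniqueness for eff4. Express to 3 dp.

h² = 0.25² + (-0.71)² + 0.12² = 0.0625 + 0.5041 + 0.0144 = 0.5810
Uniqueness u² = 1 − h² = 1 − 0.5810 = 0.4190

0.419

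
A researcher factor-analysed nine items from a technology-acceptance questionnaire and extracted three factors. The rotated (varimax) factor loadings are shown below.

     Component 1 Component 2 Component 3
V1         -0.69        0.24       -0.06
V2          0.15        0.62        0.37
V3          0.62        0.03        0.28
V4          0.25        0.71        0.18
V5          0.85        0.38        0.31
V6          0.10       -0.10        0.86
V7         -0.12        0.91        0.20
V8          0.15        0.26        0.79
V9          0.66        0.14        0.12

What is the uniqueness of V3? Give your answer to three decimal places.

0.536

h² = 0.62² + 0.03² + 0.28² = 0.3844 + 0.0009 + 0.0784 = 0.4637
Uniqueness u² = 1 − h² = 1 − 0.4637 = 0.5363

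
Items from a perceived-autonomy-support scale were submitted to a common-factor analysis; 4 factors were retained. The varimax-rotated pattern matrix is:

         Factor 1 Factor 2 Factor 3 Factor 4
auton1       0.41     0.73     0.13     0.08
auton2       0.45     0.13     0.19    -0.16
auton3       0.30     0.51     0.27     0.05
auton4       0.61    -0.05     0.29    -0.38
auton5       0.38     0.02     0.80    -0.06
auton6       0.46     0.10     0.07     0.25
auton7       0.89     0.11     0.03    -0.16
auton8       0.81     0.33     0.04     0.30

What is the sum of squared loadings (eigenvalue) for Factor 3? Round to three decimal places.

0.857

SS loadings for Factor 3 = 0.13² + 0.19² + 0.27² + 0.29² + 0.80² + 0.07² + 0.03² + 0.04² = 0.0169 + 0.0361 + 0.0729 + 0.0841 + 0.6400 + 0.0049 + 0.0009 + 0.0016 = 0.8574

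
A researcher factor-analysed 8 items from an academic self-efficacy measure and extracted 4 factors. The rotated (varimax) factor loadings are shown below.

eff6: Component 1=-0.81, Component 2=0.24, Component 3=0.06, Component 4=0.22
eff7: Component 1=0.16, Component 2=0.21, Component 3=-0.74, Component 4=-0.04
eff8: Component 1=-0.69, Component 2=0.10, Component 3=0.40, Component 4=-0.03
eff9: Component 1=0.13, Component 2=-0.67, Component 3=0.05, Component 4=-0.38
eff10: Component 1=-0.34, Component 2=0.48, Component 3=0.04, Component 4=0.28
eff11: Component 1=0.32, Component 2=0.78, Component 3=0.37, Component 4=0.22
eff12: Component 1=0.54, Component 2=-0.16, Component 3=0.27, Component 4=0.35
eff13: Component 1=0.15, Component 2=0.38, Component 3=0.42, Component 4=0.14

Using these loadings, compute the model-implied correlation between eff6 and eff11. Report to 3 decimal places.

r̂ = Σ λ_i·λ_j across factors = (-0.81)(0.32) + (0.24)(0.78) + (0.06)(0.37) + (0.22)(0.22)
  = -0.2592 +0.1872 +0.0222 +0.0484 = -0.0014

-0.001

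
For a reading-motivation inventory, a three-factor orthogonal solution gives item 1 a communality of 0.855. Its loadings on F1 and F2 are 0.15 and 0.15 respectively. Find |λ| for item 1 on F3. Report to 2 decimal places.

Under orthogonal rotation h² = Σλ², so λ_F3² = h² − (0.0450) = 0.855 − 0.0450 = 0.8100.
|λ| = √0.8100 = 0.9000.

0.90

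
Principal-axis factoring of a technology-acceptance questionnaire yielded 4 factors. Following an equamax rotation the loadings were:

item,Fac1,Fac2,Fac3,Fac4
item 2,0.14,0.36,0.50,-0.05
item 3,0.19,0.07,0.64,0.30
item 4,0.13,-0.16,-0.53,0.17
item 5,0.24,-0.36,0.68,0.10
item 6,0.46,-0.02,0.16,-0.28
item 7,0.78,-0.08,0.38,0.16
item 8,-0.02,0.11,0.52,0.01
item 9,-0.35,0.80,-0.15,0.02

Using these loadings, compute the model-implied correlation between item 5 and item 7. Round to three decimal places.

0.490

r̂ = Σ λ_i·λ_j across factors = (0.24)(0.78) + (-0.36)(-0.08) + (0.68)(0.38) + (0.10)(0.16)
  = +0.1872 +0.0288 +0.2584 +0.0160 = 0.4904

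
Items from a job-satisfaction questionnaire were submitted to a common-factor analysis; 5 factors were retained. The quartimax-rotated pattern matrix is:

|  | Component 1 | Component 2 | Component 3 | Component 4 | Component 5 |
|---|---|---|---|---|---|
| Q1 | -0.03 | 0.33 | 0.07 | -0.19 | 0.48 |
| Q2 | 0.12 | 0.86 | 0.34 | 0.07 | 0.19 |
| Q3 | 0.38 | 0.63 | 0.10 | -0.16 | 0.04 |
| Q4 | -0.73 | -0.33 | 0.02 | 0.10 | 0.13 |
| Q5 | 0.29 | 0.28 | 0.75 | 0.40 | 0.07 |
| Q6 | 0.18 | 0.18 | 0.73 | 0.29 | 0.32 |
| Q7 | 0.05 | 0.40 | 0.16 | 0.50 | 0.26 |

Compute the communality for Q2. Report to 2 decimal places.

0.91

h² = 0.12² + 0.86² + 0.34² + 0.07² + 0.19² = 0.0144 + 0.7396 + 0.1156 + 0.0049 + 0.0361 = 0.9106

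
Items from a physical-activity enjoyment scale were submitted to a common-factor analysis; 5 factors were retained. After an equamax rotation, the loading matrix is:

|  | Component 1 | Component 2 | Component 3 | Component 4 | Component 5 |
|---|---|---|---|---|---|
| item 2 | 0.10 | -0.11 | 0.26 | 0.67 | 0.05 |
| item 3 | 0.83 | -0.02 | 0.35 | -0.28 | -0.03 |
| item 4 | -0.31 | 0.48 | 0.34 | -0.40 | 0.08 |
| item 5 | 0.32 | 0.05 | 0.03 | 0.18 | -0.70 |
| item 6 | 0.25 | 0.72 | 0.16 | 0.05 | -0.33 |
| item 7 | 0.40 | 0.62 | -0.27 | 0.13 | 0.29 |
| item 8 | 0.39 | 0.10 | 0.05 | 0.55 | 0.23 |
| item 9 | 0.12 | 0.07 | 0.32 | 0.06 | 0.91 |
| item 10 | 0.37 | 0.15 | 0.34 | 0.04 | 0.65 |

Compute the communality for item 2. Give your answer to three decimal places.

h² = 0.10² + (-0.11)² + 0.26² + 0.67² + 0.05² = 0.0100 + 0.0121 + 0.0676 + 0.4489 + 0.0025 = 0.5411

0.541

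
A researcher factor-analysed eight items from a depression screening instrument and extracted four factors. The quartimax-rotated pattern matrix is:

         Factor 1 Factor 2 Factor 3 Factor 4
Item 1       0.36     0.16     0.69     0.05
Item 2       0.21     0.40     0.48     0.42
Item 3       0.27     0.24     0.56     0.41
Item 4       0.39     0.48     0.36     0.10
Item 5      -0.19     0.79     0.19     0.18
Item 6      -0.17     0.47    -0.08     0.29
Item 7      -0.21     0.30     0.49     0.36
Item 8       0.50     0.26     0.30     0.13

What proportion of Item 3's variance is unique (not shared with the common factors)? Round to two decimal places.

h² = 0.27² + 0.24² + 0.56² + 0.41² = 0.0729 + 0.0576 + 0.3136 + 0.1681 = 0.6122
Uniqueness u² = 1 − h² = 1 − 0.6122 = 0.3878

0.39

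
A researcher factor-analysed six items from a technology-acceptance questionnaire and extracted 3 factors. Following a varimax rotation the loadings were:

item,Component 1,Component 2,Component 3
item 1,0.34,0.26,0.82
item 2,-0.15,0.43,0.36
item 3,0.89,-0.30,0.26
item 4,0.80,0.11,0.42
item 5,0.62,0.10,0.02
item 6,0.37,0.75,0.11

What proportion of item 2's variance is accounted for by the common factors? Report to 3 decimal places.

h² = (-0.15)² + 0.43² + 0.36² = 0.0225 + 0.1849 + 0.1296 = 0.3370

0.337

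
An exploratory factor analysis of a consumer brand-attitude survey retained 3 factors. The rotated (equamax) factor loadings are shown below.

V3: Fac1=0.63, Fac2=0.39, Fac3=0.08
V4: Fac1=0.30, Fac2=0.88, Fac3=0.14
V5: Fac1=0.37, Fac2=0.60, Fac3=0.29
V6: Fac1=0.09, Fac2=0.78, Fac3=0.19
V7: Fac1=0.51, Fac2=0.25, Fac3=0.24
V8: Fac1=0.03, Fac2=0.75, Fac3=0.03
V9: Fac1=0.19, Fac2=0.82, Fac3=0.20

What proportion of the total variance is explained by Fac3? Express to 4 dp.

0.0350

SS loadings for Fac3 = 0.08² + 0.14² + 0.29² + 0.19² + 0.24² + 0.03² + 0.20² = 0.2447
Proportion of variance = 0.2447 / 7 = 0.0350.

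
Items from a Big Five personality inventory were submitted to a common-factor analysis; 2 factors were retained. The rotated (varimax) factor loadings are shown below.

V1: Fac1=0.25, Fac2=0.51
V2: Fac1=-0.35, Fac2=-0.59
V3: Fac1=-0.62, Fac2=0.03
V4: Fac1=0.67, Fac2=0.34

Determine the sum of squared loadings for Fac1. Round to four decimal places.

1.0183

SS loadings for Fac1 = 0.25² + (-0.35)² + (-0.62)² + 0.67² = 0.0625 + 0.1225 + 0.3844 + 0.4489 = 1.0183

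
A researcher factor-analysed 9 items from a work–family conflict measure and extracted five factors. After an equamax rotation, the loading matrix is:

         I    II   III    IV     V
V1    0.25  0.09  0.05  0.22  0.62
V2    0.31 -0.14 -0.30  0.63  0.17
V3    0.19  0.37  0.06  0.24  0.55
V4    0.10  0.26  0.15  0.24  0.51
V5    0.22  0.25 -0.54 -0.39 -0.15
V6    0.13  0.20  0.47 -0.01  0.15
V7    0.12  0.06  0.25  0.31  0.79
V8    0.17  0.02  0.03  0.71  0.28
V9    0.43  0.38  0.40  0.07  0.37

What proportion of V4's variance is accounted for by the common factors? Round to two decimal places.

h² = 0.10² + 0.26² + 0.15² + 0.24² + 0.51² = 0.0100 + 0.0676 + 0.0225 + 0.0576 + 0.2601 = 0.4178

0.42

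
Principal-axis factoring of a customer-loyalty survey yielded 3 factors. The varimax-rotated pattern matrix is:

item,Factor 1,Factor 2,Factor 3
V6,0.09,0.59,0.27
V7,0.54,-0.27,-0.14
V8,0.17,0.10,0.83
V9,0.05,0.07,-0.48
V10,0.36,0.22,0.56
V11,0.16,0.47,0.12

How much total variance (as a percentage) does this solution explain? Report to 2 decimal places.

42.19%

SS loadings by factor: 0.4863, 0.7052, 1.3398; total = 2.5313.
Total variance with 6 standardized items is 6, so the solution explains 2.5313/6 = 0.4219 = 42.19%.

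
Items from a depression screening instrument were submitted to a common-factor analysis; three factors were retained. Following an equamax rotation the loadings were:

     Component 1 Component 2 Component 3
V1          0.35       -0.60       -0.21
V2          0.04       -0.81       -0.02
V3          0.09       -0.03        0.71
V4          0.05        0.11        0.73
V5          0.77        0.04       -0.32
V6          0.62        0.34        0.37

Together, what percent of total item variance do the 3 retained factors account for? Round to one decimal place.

59.7%

Communalities: 0.5266, 0.6581, 0.5131, 0.5475, 0.6969, 0.6369; Σh² = 3.5791.
Total variance with 6 standardized items is 6, so the solution explains 3.5791/6 = 0.5965 = 59.65%.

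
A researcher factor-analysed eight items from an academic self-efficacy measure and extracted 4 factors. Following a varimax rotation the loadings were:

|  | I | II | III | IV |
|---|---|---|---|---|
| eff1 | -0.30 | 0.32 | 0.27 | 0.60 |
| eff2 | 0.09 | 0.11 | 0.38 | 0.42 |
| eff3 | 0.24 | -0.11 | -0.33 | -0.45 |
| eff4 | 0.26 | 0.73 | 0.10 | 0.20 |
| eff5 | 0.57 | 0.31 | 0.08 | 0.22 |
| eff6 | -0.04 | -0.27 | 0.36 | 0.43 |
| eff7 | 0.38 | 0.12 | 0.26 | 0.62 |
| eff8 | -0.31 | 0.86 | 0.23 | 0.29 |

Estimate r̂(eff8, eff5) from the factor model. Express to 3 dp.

0.172

r̂ = Σ λ_i·λ_j across factors = (-0.31)(0.57) + (0.86)(0.31) + (0.23)(0.08) + (0.29)(0.22)
  = -0.1767 +0.2666 +0.0184 +0.0638 = 0.1721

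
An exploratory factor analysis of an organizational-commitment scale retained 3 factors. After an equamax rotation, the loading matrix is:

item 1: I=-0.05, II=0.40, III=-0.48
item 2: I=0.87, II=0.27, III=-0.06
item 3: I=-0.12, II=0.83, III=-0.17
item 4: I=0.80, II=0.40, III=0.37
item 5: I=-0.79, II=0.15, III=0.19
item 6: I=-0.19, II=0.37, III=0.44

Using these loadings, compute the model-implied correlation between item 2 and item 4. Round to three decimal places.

r̂ = Σ λ_i·λ_j across factors = (0.87)(0.80) + (0.27)(0.40) + (-0.06)(0.37)
  = +0.6960 +0.1080 -0.0222 = 0.7818

0.782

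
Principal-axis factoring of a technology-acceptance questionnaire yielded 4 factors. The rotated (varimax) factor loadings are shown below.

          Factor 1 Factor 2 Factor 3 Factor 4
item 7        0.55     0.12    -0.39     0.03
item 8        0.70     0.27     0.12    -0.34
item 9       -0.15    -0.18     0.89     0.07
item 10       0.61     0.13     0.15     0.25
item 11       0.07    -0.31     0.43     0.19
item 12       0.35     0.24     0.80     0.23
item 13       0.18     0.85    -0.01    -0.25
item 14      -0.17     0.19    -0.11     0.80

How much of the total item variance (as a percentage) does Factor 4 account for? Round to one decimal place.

12.2%

SS loadings for Factor 4 = 0.03² + (-0.34)² + 0.07² + 0.25² + 0.19² + 0.23² + (-0.25)² + 0.80² = 0.9754
With 8 standardized items, total variance = 8. Proportion = 0.9754/8 = 0.1219 → 12.19%.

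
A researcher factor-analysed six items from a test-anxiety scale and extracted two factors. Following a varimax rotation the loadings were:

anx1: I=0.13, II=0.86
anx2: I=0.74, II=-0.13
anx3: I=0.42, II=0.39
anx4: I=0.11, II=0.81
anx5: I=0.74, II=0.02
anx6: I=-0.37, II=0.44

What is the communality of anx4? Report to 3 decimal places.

0.668

h² = 0.11² + 0.81² = 0.0121 + 0.6561 = 0.6682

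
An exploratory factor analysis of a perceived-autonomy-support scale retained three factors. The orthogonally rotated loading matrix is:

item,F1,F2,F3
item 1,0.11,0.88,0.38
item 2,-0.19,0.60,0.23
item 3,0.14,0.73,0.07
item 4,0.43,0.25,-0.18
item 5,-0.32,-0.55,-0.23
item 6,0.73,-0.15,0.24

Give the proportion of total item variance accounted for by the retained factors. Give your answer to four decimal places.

0.5480

Communalities: 0.9309, 0.4490, 0.5574, 0.2798, 0.4578, 0.6130; Σh² = 3.2879.
Total variance with 6 standardized items is 6, so the solution explains 3.2879/6 = 0.5480.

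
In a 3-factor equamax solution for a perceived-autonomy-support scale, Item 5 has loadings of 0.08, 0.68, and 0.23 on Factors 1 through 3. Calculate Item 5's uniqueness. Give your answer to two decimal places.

0.48

h² = 0.08² + 0.68² + 0.23² = 0.0064 + 0.4624 + 0.0529 = 0.5217
Uniqueness u² = 1 − h² = 1 − 0.5217 = 0.4783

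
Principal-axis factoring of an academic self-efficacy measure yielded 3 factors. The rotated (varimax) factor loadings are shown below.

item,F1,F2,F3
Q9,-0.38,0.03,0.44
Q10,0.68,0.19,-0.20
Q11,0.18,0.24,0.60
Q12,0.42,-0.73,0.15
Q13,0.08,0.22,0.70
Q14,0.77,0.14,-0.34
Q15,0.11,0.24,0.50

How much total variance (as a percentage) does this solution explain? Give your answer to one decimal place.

52.2%

Communalities: 0.3389, 0.5385, 0.4500, 0.7318, 0.5448, 0.7281, 0.3197; Σh² = 3.6518.
Total variance with 7 standardized items is 7, so the solution explains 3.6518/7 = 0.5217 = 52.17%.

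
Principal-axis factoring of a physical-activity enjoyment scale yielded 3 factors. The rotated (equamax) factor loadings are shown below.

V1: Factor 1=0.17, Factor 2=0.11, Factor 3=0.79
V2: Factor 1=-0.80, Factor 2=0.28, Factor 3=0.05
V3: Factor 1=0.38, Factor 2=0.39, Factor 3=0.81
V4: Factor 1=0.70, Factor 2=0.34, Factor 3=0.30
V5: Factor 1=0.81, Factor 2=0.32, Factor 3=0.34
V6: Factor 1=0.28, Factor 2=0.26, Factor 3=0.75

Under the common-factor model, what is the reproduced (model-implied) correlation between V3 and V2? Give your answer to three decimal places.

-0.154

r̂ = Σ λ_i·λ_j across factors = (0.38)(-0.80) + (0.39)(0.28) + (0.81)(0.05)
  = -0.3040 +0.1092 +0.0405 = -0.1543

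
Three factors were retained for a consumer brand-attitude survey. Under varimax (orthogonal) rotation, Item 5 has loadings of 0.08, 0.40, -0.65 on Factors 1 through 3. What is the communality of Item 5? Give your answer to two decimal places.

0.59

h² = 0.08² + 0.40² + (-0.65)² = 0.0064 + 0.1600 + 0.4225 = 0.5889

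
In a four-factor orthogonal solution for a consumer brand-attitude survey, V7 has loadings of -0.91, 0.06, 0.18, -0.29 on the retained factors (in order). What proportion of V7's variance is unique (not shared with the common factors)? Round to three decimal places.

0.052

h² = (-0.91)² + 0.06² + 0.18² + (-0.29)² = 0.8281 + 0.0036 + 0.0324 + 0.0841 = 0.9482
Uniqueness u² = 1 − h² = 1 − 0.9482 = 0.0518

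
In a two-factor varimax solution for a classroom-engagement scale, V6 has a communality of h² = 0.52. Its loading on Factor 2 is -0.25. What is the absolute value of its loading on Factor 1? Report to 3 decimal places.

0.676

Under orthogonal rotation h² = Σλ², so λ_Factor 1² = h² − (0.0625) = 0.52 − 0.0625 = 0.4575.
|λ| = √0.4575 = 0.6764.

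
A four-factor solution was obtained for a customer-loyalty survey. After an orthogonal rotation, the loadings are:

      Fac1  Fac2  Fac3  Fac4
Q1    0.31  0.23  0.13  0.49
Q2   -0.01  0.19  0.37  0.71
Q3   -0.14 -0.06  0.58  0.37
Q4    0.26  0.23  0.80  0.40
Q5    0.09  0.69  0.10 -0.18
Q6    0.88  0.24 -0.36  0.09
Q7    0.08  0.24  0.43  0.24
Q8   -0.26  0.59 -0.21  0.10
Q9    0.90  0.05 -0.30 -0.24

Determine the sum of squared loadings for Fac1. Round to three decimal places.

1.850

SS loadings for Fac1 = 0.31² + (-0.01)² + (-0.14)² + 0.26² + 0.09² + 0.88² + 0.08² + (-0.26)² + 0.90² = 0.0961 + 0.0001 + 0.0196 + 0.0676 + 0.0081 + 0.7744 + 0.0064 + 0.0676 + 0.8100 = 1.8499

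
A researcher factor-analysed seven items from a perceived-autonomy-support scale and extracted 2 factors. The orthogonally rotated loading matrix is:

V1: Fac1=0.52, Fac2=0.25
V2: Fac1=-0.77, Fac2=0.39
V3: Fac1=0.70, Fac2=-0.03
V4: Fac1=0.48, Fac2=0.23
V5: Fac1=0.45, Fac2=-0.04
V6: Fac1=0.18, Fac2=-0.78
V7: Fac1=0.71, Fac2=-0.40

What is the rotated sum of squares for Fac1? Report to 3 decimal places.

SS loadings for Fac1 = 0.52² + (-0.77)² + 0.70² + 0.48² + 0.45² + 0.18² + 0.71² = 0.2704 + 0.5929 + 0.4900 + 0.2304 + 0.2025 + 0.0324 + 0.5041 = 2.3227

2.323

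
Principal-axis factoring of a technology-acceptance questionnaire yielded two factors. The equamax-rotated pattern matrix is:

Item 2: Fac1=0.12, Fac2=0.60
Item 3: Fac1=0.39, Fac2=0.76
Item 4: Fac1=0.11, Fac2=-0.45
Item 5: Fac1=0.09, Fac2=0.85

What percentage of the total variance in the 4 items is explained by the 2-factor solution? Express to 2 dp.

Communalities: 0.3744, 0.7297, 0.2146, 0.7306; Σh² = 2.0493.
Total variance with 4 standardized items is 4, so the solution explains 2.0493/4 = 0.5123 = 51.23%.

51.23%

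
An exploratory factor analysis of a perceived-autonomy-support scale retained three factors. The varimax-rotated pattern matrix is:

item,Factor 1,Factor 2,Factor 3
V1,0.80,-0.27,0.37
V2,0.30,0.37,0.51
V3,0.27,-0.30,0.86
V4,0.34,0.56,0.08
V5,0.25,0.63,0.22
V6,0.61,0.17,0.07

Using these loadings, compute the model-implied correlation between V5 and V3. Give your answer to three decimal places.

r̂ = Σ λ_i·λ_j across factors = (0.25)(0.27) + (0.63)(-0.30) + (0.22)(0.86)
  = +0.0675 -0.1890 +0.1892 = 0.0677

0.068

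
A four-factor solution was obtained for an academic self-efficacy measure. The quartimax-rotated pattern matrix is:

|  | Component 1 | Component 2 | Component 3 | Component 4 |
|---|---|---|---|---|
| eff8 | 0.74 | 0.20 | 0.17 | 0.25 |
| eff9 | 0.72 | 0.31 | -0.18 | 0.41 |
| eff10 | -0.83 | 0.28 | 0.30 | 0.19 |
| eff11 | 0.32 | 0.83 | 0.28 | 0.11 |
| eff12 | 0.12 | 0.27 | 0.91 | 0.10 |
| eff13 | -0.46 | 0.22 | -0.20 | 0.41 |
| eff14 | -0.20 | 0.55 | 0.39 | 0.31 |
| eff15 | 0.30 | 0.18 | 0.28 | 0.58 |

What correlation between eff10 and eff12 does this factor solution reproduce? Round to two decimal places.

0.27

r̂ = Σ λ_i·λ_j across factors = (-0.83)(0.12) + (0.28)(0.27) + (0.30)(0.91) + (0.19)(0.10)
  = -0.0996 +0.0756 +0.2730 +0.0190 = 0.2680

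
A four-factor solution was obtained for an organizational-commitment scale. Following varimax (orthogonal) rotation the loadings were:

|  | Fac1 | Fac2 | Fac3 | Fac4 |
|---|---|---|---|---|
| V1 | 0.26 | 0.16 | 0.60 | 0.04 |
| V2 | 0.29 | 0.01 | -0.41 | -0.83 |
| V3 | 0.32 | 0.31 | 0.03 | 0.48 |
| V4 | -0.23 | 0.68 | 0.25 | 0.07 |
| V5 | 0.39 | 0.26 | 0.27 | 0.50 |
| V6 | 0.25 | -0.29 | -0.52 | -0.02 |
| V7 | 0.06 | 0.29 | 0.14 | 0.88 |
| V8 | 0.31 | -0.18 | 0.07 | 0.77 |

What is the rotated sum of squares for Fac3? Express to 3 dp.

SS loadings for Fac3 = 0.60² + (-0.41)² + 0.03² + 0.25² + 0.27² + (-0.52)² + 0.14² + 0.07² = 0.3600 + 0.1681 + 0.0009 + 0.0625 + 0.0729 + 0.2704 + 0.0196 + 0.0049 = 0.9593

0.959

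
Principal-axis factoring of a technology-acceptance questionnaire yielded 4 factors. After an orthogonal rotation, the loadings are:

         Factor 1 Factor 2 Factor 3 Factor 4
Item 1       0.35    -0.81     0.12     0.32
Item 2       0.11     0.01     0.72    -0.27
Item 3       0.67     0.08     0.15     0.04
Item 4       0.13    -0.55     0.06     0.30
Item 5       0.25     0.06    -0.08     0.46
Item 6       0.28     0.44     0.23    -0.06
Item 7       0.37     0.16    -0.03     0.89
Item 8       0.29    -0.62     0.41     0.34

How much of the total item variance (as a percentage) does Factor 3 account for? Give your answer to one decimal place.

9.8%

SS loadings for Factor 3 = 0.12² + 0.72² + 0.15² + 0.06² + (-0.08)² + 0.23² + (-0.03)² + 0.41² = 0.7872
With 8 standardized items, total variance = 8. Proportion = 0.7872/8 = 0.0984 → 9.84%.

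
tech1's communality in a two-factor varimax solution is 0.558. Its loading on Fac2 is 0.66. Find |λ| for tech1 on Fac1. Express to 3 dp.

0.350

Under orthogonal rotation h² = Σλ², so λ_Fac1² = h² − (0.4356) = 0.558 − 0.4356 = 0.1224.
|λ| = √0.1224 = 0.3499.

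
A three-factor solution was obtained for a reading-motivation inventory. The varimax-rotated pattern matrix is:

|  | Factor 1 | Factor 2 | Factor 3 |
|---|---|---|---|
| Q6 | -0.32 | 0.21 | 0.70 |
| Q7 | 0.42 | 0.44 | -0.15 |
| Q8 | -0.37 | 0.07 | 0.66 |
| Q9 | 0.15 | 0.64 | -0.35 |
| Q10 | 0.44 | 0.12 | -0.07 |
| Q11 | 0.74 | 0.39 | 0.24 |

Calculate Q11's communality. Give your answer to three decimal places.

h² = 0.74² + 0.39² + 0.24² = 0.5476 + 0.1521 + 0.0576 = 0.7573

0.757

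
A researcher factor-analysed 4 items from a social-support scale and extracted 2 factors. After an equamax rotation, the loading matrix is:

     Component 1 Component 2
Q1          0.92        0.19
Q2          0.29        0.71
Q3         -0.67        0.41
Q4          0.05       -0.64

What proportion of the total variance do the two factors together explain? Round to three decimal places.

0.625

Communalities: 0.8825, 0.5882, 0.6170, 0.4121; Σh² = 2.4998.
Total variance with 4 standardized items is 4, so the solution explains 2.4998/4 = 0.6250.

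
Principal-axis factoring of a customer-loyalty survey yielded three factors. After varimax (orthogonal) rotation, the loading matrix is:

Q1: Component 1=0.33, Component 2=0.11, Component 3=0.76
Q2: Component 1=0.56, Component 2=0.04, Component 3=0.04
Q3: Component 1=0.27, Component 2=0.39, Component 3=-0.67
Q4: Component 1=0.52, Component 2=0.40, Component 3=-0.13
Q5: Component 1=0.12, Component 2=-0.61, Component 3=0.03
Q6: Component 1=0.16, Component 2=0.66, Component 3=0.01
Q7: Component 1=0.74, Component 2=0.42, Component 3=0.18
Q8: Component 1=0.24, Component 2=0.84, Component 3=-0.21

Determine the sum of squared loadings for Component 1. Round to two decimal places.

SS loadings for Component 1 = 0.33² + 0.56² + 0.27² + 0.52² + 0.12² + 0.16² + 0.74² + 0.24² = 0.1089 + 0.3136 + 0.0729 + 0.2704 + 0.0144 + 0.0256 + 0.5476 + 0.0576 = 1.4110

1.41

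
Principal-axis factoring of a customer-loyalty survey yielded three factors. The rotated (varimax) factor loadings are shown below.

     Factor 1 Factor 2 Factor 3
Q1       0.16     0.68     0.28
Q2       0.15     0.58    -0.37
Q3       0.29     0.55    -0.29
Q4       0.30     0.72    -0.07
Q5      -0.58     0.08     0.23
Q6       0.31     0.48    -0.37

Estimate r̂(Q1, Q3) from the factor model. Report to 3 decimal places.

r̂ = Σ λ_i·λ_j across factors = (0.16)(0.29) + (0.68)(0.55) + (0.28)(-0.29)
  = +0.0464 +0.3740 -0.0812 = 0.3392

0.339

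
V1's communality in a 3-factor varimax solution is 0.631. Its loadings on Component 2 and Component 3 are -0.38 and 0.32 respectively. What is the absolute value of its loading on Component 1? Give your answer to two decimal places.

Under orthogonal rotation h² = Σλ², so λ_Component 1² = h² − (0.2468) = 0.631 − 0.2468 = 0.3842.
|λ| = √0.3842 = 0.6198.

0.62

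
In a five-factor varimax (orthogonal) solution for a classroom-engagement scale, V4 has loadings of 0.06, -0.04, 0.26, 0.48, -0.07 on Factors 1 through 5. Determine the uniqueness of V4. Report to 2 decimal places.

h² = 0.06² + (-0.04)² + 0.26² + 0.48² + (-0.07)² = 0.0036 + 0.0016 + 0.0676 + 0.2304 + 0.0049 = 0.3081
Uniqueness u² = 1 − h² = 1 − 0.3081 = 0.6919

0.69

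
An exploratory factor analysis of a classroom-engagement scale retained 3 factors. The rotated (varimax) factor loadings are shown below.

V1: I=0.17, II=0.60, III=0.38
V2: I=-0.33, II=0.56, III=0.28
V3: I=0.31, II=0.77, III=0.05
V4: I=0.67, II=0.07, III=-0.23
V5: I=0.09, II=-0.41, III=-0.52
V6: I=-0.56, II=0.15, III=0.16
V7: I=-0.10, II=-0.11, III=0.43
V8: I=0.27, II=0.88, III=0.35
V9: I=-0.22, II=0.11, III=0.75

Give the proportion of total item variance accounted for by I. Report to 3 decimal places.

0.126

SS loadings for I = 0.17² + (-0.33)² + 0.31² + 0.67² + 0.09² + (-0.56)² + (-0.10)² + 0.27² + (-0.22)² = 1.1358
Proportion of variance = 1.1358 / 9 = 0.1262.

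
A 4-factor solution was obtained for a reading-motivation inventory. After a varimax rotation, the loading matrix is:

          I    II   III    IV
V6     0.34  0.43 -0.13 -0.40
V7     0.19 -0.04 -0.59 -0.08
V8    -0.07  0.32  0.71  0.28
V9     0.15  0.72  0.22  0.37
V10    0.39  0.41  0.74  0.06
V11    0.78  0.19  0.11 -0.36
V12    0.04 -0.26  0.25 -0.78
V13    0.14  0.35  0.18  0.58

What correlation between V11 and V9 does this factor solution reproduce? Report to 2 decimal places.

0.14

r̂ = Σ λ_i·λ_j across factors = (0.78)(0.15) + (0.19)(0.72) + (0.11)(0.22) + (-0.36)(0.37)
  = +0.1170 +0.1368 +0.0242 -0.1332 = 0.1448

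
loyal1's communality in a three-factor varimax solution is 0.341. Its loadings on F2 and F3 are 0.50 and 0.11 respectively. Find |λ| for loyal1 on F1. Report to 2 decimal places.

Under orthogonal rotation h² = Σλ², so λ_F1² = h² − (0.2621) = 0.341 − 0.2621 = 0.0789.
|λ| = √0.0789 = 0.2809.

0.28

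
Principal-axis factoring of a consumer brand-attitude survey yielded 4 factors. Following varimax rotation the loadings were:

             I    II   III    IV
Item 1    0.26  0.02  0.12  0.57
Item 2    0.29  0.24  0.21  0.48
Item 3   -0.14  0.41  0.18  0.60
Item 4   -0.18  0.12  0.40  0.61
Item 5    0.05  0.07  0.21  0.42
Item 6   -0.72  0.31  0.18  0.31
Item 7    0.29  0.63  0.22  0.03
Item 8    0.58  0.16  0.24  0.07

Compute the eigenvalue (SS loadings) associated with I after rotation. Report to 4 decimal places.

SS loadings for I = 0.26² + 0.29² + (-0.14)² + (-0.18)² + 0.05² + (-0.72)² + 0.29² + 0.58² = 0.0676 + 0.0841 + 0.0196 + 0.0324 + 0.0025 + 0.5184 + 0.0841 + 0.3364 = 1.1451

1.1451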